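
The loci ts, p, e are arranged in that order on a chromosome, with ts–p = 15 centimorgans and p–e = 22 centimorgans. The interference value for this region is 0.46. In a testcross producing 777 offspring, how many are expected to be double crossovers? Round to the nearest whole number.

Map distances give recombination frequencies of 0.150 and 0.220 for the two intervals.
With interference 0.46 (so coincidence = 0.54), expected double-crossover frequency = 0.150 × 0.220 × 0.54 = 0.01782.
Expected number = 0.01782 × 777 = 13.85 ≈ 14.

14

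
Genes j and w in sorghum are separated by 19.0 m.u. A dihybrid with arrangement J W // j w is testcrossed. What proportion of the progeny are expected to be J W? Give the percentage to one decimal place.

40.5%

A map distance of 19.0 m.u. corresponds to a recombination frequency of 0.190.
The F1 is J W / j w, so J W is a parental gamete class with expected frequency (1 − r)/2 = 0.810/2 = 0.4050.
That is 0.4050 = 40.5% of the progeny.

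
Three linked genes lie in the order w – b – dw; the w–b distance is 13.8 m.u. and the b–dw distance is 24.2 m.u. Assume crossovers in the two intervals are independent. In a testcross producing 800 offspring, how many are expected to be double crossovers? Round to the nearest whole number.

27

Map distances give recombination frequencies of 0.138 and 0.242 for the two intervals.
With no interference, expected double-crossover frequency = 0.138 × 0.242 = 0.03340.
Expected number = 0.03340 × 800 = 26.72 ≈ 27.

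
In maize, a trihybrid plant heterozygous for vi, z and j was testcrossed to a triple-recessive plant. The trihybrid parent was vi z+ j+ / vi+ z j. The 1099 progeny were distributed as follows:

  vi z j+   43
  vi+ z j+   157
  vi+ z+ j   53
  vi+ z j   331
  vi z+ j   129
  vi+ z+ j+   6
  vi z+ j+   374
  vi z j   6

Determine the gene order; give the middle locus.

vi

The two rarest classes, vi+ z+ j+ and vi z j, are the double crossovers. Comparing them with the parentals, only the vi allele has switched, so vi is the middle locus and the order is z – vi – j.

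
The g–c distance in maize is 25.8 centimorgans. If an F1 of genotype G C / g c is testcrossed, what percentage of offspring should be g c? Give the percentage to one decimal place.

37.1%

A map distance of 25.8 centimorgans corresponds to a recombination frequency of 0.258.
The F1 is G C / g c, so g c is a parental gamete class with expected frequency (1 − r)/2 = 0.742/2 = 0.3710.
That is 0.3710 = 37.1% of the progeny.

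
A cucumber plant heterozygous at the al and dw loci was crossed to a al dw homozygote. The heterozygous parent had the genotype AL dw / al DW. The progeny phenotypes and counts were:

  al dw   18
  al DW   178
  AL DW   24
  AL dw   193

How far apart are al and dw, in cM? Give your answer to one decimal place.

The recombinant classes are AL DW and al dw: 24 + 18 = 42.
Recombination frequency = 42/413 = 0.1017 ≈ 10.2%, i.e. 10.2 cM.

10.2 cM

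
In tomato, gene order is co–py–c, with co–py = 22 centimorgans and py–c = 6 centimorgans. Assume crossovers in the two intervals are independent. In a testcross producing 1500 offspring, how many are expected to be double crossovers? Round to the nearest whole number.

Map distances give recombination frequencies of 0.220 and 0.060 for the two intervals.
With no interference, expected double-crossover frequency = 0.220 × 0.060 = 0.01320.
Expected number = 0.01320 × 1500 = 19.80 ≈ 20.

20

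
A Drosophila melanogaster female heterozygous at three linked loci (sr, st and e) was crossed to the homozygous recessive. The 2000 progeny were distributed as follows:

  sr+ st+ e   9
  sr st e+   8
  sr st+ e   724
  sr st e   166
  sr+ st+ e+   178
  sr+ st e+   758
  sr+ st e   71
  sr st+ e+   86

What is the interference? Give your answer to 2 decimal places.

0.46

The two most frequent reciprocal classes, sr st+ e and sr+ st e+, are the parental types, so the F1 was sr st+ e / sr+ st e+.
The two rarest classes, sr+ st+ e and sr st e+, are the double crossovers. Comparing them with the parentals, only the sr allele has switched, so sr is the middle locus and the order is e – sr – st.
e–sr: (157 + 17)/2000 = 0.0870; sr–st: (344 + 17)/2000 = 0.1805.
Expected DCO frequency = 0.0870 × 0.1805 ≈ 0.01570; observed = 17/2000 ≈ 0.00850.
Coefficient of coincidence = 0.00850/0.01570 ≈ 0.54; interference = 1 − 0.54 = 0.46.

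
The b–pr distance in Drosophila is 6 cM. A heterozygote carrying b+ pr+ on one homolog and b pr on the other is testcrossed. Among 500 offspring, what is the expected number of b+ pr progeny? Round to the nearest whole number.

A map distance of 6 cM corresponds to a recombination frequency of 0.060.
The F1 is b+ pr+ / b pr, so b+ pr is a recombinant gamete class with expected frequency r/2 = 0.060/2 = 0.0300.
Expected number = 0.0300 × 500 = 15.00 ≈ 15.

15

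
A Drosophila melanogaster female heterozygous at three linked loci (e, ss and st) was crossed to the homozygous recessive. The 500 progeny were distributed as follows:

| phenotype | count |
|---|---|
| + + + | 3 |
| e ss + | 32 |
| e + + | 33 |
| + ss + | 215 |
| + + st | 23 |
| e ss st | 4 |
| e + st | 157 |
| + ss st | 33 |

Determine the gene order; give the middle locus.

ss

The two most frequent reciprocal classes, + ss + and e + st, are the parental types, so the F1 was + ss + / e + st.
The two rarest classes, + + + and e ss st, are the double crossovers. Comparing them with the parentals, only the ss allele has switched, so ss is the middle locus and the order is e – ss – st.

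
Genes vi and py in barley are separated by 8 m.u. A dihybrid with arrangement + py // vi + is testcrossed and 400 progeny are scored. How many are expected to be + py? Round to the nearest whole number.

184

A map distance of 8 m.u. corresponds to a recombination frequency of 0.080.
The F1 is + py / vi +, so + py is a parental gamete class with expected frequency (1 − r)/2 = 0.920/2 = 0.4600.
Expected number = 0.4600 × 400 = 184.00 ≈ 184.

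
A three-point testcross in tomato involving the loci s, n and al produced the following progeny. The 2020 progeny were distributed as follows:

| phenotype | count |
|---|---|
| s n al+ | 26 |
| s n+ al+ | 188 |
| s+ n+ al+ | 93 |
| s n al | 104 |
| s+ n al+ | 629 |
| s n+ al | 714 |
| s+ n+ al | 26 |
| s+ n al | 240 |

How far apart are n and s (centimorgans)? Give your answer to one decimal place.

12.3 centimorgans

The two most frequent reciprocal classes, s+ n al+ and s n+ al, are the parental types, so the F1 was s+ n al+ / s n+ al.
The two rarest classes, s n al+ and s+ n+ al, are the double crossovers. Comparing them with the parentals, only the s allele has switched, so s is the middle locus and the order is al – s – n.
Crossovers in the s–n interval produce the single-crossover classes s+ n+ al+ and s n al (93 + 104 = 197) plus the double crossovers (52).
RF(s–n) = (197 + 52) / 2020 = 249/2020 = 0.1233 → 12.3 centimorgans.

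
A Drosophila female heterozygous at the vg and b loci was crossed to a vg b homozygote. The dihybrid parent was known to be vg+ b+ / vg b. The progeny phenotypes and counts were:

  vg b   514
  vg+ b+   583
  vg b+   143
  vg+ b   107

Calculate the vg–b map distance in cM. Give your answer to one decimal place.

18.6 cM

The recombinant classes are vg+ b and vg b+: 107 + 143 = 250.
Recombination frequency = 250/1347 = 0.1856 ≈ 18.6%, i.e. 18.6 cM.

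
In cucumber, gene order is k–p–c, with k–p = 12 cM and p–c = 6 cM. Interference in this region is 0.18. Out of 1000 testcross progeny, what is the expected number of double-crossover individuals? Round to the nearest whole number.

Map distances give recombination frequencies of 0.120 and 0.060 for the two intervals.
With interference 0.18 (so coincidence = 0.82), expected double-crossover frequency = 0.120 × 0.060 × 0.82 = 0.00590.
Expected number = 0.00590 × 1000 = 5.90 ≈ 6.

6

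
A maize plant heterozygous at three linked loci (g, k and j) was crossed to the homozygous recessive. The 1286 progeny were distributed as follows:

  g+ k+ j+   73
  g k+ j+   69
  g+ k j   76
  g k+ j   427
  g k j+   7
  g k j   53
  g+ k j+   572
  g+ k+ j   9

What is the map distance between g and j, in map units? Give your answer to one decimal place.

The two most frequent reciprocal classes, g k+ j and g+ k j+, are the parental types, so the F1 was g k+ j / g+ k j+.
The two rarest classes, g+ k+ j and g k j+, are the double crossovers. Comparing them with the parentals, only the g allele has switched, so g is the middle locus and the order is j – g – k.
Crossovers in the j–g interval produce the single-crossover classes g k+ j+ and g+ k j (69 + 76 = 145) plus the double crossovers (16).
RF(j–g) = (145 + 16) / 1286 = 161/1286 = 0.1252 → 12.5 map units.

12.5 map units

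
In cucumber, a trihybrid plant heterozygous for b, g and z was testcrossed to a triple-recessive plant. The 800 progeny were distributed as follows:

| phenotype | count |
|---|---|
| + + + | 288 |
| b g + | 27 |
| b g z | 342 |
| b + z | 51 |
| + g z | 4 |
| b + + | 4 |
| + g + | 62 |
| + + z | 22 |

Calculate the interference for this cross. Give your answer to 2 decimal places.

0.07

The two most frequent reciprocal classes, b g z and + + +, are the parental types, so the F1 was b g z / + + +.
The two rarest classes, + g z and b + +, are the double crossovers. Comparing them with the parentals, only the b allele has switched, so b is the middle locus and the order is g – b – z.
g–b: (113 + 8)/800 = 0.1512; b–z: (49 + 8)/800 = 0.0712.
Expected DCO frequency = 0.1512 × 0.0712 ≈ 0.01077; observed = 8/800 ≈ 0.01000.
Coefficient of coincidence = 0.01000/0.01077 ≈ 0.93; interference = 1 − 0.93 = 0.07.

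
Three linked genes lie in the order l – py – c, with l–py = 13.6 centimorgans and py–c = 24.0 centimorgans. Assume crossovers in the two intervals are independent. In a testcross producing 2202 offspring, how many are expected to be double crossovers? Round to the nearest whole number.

72

Map distances give recombination frequencies of 0.136 and 0.240 for the two intervals.
With no interference, expected double-crossover frequency = 0.136 × 0.240 = 0.03264.
Expected number = 0.03264 × 2202 = 71.87 ≈ 72.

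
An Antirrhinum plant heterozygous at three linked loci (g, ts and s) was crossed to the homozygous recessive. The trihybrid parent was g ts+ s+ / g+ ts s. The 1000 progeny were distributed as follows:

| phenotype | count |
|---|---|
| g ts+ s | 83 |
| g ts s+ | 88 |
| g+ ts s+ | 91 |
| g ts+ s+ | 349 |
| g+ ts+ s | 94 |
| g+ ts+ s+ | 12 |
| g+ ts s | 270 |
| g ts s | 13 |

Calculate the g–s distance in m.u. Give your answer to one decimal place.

The two rarest classes, g+ ts+ s+ and g ts s, are the double crossovers. Comparing them with the parentals, only the g allele has switched, so g is the middle locus and the order is s – g – ts.
Crossovers in the s–g interval produce the single-crossover classes g ts+ s and g+ ts s+ (83 + 91 = 174) plus the double crossovers (25).
RF(s–g) = (174 + 25) / 1000 = 199/1000 = 0.1990 → 19.9 m.u.

19.9 m.u.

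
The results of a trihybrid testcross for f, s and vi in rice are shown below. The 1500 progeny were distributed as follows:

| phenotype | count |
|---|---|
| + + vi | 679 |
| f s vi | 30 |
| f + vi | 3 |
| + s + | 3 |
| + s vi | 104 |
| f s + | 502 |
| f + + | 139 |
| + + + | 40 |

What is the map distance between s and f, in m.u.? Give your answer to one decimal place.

The two most frequent reciprocal classes, + + vi and f s +, are the parental types, so the F1 was + + vi / f s +.
The two rarest classes, f + vi and + s +, are the double crossovers. Comparing them with the parentals, only the f allele has switched, so f is the middle locus and the order is s – f – vi.
Crossovers in the s–f interval produce the single-crossover classes + s vi and f + + (104 + 139 = 243) plus the double crossovers (6).
RF(s–f) = (243 + 6) / 1500 = 249/1500 = 0.1660 → 16.6 m.u.

16.6 m.u.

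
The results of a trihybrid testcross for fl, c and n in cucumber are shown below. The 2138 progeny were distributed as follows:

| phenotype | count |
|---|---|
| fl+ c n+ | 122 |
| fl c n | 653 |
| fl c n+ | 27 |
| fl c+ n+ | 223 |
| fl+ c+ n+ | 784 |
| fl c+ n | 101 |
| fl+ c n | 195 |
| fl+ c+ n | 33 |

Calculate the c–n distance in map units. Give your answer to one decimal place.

13.2 map units

The two most frequent reciprocal classes, fl+ c+ n+ and fl c n, are the parental types, so the F1 was fl+ c+ n+ / fl c n.
The two rarest classes, fl+ c+ n and fl c n+, are the double crossovers. Comparing them with the parentals, only the n allele has switched, so n is the middle locus and the order is fl – n – c.
Crossovers in the n–c interval produce the single-crossover classes fl+ c n+ and fl c+ n (122 + 101 = 223) plus the double crossovers (60).
RF(n–c) = (223 + 60) / 2138 = 283/2138 = 0.1324 → 13.2 map units.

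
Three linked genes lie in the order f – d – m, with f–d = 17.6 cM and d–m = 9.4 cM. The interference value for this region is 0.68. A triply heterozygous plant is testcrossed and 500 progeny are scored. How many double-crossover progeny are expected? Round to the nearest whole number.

3

Map distances give recombination frequencies of 0.176 and 0.094 for the two intervals.
With interference 0.68 (so coincidence = 0.32), expected double-crossover frequency = 0.176 × 0.094 × 0.32 = 0.00529.
Expected number = 0.00529 × 500 = 2.65 ≈ 3.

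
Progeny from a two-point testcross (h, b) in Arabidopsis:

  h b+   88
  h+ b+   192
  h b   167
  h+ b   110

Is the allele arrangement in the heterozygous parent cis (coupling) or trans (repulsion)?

cis

The two most frequent classes are h+ b+ (192) and h b (167); these are the parental (non-recombinant) types.
So the F1 carried h+ b+ on one chromosome and h b on the other — the recessive alleles are on the same chromosome (cis / coupling).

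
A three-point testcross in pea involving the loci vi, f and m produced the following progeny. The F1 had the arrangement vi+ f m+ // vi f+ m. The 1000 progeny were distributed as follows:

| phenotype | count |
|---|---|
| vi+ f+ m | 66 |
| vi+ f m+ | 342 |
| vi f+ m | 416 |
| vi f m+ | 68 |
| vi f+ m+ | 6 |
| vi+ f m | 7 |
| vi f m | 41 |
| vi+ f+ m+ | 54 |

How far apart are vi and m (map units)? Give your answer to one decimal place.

The two rarest classes, vi+ f m and vi f+ m+, are the double crossovers. Comparing them with the parentals, only the m allele has switched, so m is the middle locus and the order is f – m – vi.
Crossovers in the m–vi interval produce the single-crossover classes vi f m+ and vi+ f+ m (68 + 66 = 134) plus the double crossovers (13).
RF(m–vi) = (134 + 13) / 1000 = 147/1000 = 0.1470 → 14.7 map units.

14.7 map units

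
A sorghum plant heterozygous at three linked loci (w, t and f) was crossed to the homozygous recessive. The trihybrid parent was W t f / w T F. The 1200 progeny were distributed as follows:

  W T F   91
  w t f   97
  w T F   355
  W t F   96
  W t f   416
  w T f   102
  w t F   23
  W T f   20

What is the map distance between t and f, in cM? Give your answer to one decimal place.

The two rarest classes, W T f and w t F, are the double crossovers. Comparing them with the parentals, only the t allele has switched, so t is the middle locus and the order is w – t – f.
Crossovers in the t–f interval produce the single-crossover classes W t F and w T f (96 + 102 = 198) plus the double crossovers (43).
RF(t–f) = (198 + 43) / 1200 = 241/1200 = 0.2008 → 20.1 cM.

20.1 cM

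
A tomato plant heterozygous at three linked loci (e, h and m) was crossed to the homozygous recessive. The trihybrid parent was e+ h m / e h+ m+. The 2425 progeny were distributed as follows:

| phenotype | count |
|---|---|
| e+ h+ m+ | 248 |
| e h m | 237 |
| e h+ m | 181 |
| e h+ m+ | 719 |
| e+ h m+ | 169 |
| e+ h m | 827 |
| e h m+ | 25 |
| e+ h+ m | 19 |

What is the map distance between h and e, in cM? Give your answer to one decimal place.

The two rarest classes, e+ h+ m and e h m+, are the double crossovers. Comparing them with the parentals, only the h allele has switched, so h is the middle locus and the order is e – h – m.
Crossovers in the e–h interval produce the single-crossover classes e h m and e+ h+ m+ (237 + 248 = 485) plus the double crossovers (44).
RF(e–h) = (485 + 44) / 2425 = 529/2425 = 0.2181 → 21.8 cM.

21.8 cM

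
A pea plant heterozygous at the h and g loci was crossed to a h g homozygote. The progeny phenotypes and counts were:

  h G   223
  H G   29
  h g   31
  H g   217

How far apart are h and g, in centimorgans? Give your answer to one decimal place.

The two most frequent classes, H g (217) and h G (223), are the parental types, so the F1 was H g / h G.
The recombinant classes are H G and h g: 29 + 31 = 60.
Recombination frequency = 60/500 = 0.1200 ≈ 12.0%, i.e. 12.0 centimorgans.

12.0 centimorgans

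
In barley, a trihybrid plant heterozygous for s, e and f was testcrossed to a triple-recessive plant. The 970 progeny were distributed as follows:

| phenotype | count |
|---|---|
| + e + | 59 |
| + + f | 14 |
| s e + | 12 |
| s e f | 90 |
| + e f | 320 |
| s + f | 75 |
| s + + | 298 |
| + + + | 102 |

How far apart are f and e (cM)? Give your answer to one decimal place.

The two most frequent reciprocal classes, + e f and s + +, are the parental types, so the F1 was + e f / s + +.
The two rarest classes, + + f and s e +, are the double crossovers. Comparing them with the parentals, only the e allele has switched, so e is the middle locus and the order is f – e – s.
Crossovers in the f–e interval produce the single-crossover classes + e + and s + f (59 + 75 = 134) plus the double crossovers (26).
RF(f–e) = (134 + 26) / 970 = 160/970 = 0.1649 → 16.5 cM.

16.5 cM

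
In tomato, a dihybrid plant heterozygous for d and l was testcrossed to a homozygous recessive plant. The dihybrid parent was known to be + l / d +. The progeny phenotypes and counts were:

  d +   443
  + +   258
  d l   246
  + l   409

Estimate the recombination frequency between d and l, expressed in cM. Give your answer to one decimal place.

The recombinant classes are + + and d l: 258 + 246 = 504.
Recombination frequency = 504/1356 = 0.3717 ≈ 37.2%, i.e. 37.2 cM.

37.2 cM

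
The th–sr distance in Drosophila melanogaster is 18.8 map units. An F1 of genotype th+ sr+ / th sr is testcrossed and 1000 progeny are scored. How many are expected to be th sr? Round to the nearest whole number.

406

A map distance of 18.8 map units corresponds to a recombination frequency of 0.188.
The F1 is th+ sr+ / th sr, so th sr is a parental gamete class with expected frequency (1 − r)/2 = 0.812/2 = 0.4060.
Expected number = 0.4060 × 1000 = 406.00 ≈ 406.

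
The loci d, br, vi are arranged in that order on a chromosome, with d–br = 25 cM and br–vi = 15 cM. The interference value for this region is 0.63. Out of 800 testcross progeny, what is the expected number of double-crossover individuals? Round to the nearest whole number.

11

Map distances give recombination frequencies of 0.250 and 0.150 for the two intervals.
With interference 0.63 (so coincidence = 0.37), expected double-crossover frequency = 0.250 × 0.150 × 0.37 = 0.01388.
Expected number = 0.01388 × 800 = 11.10 ≈ 11.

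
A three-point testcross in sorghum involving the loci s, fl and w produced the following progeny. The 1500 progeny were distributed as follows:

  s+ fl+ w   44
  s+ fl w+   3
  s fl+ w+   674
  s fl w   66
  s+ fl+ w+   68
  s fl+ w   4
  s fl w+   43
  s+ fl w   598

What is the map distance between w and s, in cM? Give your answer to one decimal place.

9.4 cM

The two most frequent reciprocal classes, s fl+ w+ and s+ fl w, are the parental types, so the F1 was s fl+ w+ / s+ fl w.
The two rarest classes, s fl+ w and s+ fl w+, are the double crossovers. Comparing them with the parentals, only the w allele has switched, so w is the middle locus and the order is fl – w – s.
Crossovers in the w–s interval produce the single-crossover classes s+ fl+ w+ and s fl w (68 + 66 = 134) plus the double crossovers (7).
RF(w–s) = (134 + 7) / 1500 = 141/1500 = 0.0940 → 9.4 cM.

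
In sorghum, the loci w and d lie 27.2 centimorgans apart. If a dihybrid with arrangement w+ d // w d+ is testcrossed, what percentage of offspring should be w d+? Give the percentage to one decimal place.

36.4%

A map distance of 27.2 centimorgans corresponds to a recombination frequency of 0.272.
The F1 is w+ d / w d+, so w d+ is a parental gamete class with expected frequency (1 − r)/2 = 0.728/2 = 0.3640.
That is 0.3640 = 36.4% of the progeny.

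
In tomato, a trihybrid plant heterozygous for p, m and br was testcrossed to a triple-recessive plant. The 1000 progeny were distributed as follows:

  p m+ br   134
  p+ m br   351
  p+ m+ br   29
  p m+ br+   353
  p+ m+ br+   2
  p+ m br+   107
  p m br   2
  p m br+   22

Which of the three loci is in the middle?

p

The two most frequent reciprocal classes, p+ m br and p m+ br+, are the parental types, so the F1 was p+ m br / p m+ br+.
The two rarest classes, p m br and p+ m+ br+, are the double crossovers. Comparing them with the parentals, only the p allele has switched, so p is the middle locus and the order is br – p – m.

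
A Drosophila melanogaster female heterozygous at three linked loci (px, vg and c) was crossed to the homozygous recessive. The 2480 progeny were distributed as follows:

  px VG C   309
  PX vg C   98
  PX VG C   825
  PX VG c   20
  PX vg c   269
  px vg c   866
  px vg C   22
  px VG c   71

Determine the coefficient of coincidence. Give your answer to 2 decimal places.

0.80

The two most frequent reciprocal classes, px vg c and PX VG C, are the parental types, so the F1 was px vg c / PX VG C.
The two rarest classes, px vg C and PX VG c, are the double crossovers. Comparing them with the parentals, only the c allele has switched, so c is the middle locus and the order is px – c – vg.
px–c: (578 + 42)/2480 = 0.2500; c–vg: (169 + 42)/2480 = 0.0851.
Expected DCO frequency = 0.2500 × 0.0851 ≈ 0.02127; observed = 42/2480 ≈ 0.01694.
Coefficient of coincidence = 0.01694/0.02127 ≈ 0.80.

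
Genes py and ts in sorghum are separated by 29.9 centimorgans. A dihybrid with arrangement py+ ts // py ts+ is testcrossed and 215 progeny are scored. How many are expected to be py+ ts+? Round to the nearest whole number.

A map distance of 29.9 centimorgans corresponds to a recombination frequency of 0.299.
The F1 is py+ ts / py ts+, so py+ ts+ is a recombinant gamete class with expected frequency r/2 = 0.299/2 = 0.1495.
Expected number = 0.1495 × 215 = 32.14 ≈ 32.

32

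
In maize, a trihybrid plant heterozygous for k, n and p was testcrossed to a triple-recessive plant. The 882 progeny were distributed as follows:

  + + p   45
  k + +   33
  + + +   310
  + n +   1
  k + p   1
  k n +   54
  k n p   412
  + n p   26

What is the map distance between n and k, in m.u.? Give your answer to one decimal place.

6.9 m.u.

The two most frequent reciprocal classes, k n p and + + +, are the parental types, so the F1 was k n p / + + +.
The two rarest classes, k + p and + n +, are the double crossovers. Comparing them with the parentals, only the n allele has switched, so n is the middle locus and the order is p – n – k.
Crossovers in the n–k interval produce the single-crossover classes + n p and k + + (26 + 33 = 59) plus the double crossovers (2).
RF(n–k) = (59 + 2) / 882 = 61/882 = 0.0692 → 6.9 m.u.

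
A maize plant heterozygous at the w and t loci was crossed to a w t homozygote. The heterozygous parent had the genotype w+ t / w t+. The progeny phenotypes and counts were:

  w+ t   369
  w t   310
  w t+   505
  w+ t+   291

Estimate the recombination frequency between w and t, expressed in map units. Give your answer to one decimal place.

The recombinant classes are w+ t+ and w t: 291 + 310 = 601.
Recombination frequency = 601/1475 = 0.4075 ≈ 40.7%, i.e. 40.7 map units.

40.7 map units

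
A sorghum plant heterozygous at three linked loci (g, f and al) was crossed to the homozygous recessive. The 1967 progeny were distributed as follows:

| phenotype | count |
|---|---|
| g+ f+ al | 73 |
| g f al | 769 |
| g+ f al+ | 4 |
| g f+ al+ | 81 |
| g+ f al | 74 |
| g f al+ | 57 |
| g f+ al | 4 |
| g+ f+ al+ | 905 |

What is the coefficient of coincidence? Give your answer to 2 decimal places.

The two most frequent reciprocal classes, g f al and g+ f+ al+, are the parental types, so the F1 was g f al / g+ f+ al+.
The two rarest classes, g f+ al and g+ f al+, are the double crossovers. Comparing them with the parentals, only the f allele has switched, so f is the middle locus and the order is al – f – g.
al–f: (130 + 8)/1967 = 0.0702; f–g: (155 + 8)/1967 = 0.0829.
Expected DCO frequency = 0.0702 × 0.0829 ≈ 0.00582; observed = 8/1967 ≈ 0.00407.
Coefficient of coincidence = 0.00407/0.00582 ≈ 0.70.

0.70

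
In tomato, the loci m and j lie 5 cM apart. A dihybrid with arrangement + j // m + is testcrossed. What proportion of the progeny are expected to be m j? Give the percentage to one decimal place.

2.5%

A map distance of 5 cM corresponds to a recombination frequency of 0.050.
The F1 is + j / m +, so m j is a recombinant gamete class with expected frequency r/2 = 0.050/2 = 0.0250.
That is 0.0250 = 2.5% of the progeny.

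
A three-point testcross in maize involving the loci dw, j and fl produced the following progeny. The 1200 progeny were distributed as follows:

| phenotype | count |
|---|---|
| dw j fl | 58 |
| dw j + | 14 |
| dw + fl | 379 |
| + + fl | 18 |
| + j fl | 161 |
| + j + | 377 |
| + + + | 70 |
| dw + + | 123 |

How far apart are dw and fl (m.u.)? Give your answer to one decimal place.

26.3 m.u.

The two most frequent reciprocal classes, dw + fl and + j +, are the parental types, so the F1 was dw + fl / + j +.
The two rarest classes, + + fl and dw j +, are the double crossovers. Comparing them with the parentals, only the dw allele has switched, so dw is the middle locus and the order is fl – dw – j.
Crossovers in the fl–dw interval produce the single-crossover classes dw + + and + j fl (123 + 161 = 284) plus the double crossovers (32).
RF(fl–dw) = (284 + 32) / 1200 = 316/1200 = 0.2633 → 26.3 m.u.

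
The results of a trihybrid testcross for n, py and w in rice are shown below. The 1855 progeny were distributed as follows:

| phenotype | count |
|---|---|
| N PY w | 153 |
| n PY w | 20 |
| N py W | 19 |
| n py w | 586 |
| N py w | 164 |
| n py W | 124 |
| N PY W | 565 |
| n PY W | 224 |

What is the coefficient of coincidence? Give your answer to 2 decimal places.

The two most frequent reciprocal classes, n py w and N PY W, are the parental types, so the F1 was n py w / N PY W.
The two rarest classes, n PY w and N py W, are the double crossovers. Comparing them with the parentals, only the py allele has switched, so py is the middle locus and the order is w – py – n.
w–py: (277 + 39)/1855 = 0.1704; py–n: (388 + 39)/1855 = 0.2302.
Expected DCO frequency = 0.1704 × 0.2302 ≈ 0.03923; observed = 39/1855 ≈ 0.02102.
Coefficient of coincidence = 0.02102/0.03923 ≈ 0.54.

0.54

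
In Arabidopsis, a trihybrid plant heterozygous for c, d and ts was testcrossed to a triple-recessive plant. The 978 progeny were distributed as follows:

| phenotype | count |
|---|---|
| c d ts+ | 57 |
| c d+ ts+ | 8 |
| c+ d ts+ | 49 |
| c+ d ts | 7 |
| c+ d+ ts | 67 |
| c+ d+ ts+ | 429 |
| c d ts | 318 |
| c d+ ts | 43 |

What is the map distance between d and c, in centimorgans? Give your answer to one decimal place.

10.9 centimorgans

The two most frequent reciprocal classes, c d ts and c+ d+ ts+, are the parental types, so the F1 was c d ts / c+ d+ ts+.
The two rarest classes, c+ d ts and c d+ ts+, are the double crossovers. Comparing them with the parentals, only the c allele has switched, so c is the middle locus and the order is ts – c – d.
Crossovers in the c–d interval produce the single-crossover classes c d+ ts and c+ d ts+ (43 + 49 = 92) plus the double crossovers (15).
RF(c–d) = (92 + 15) / 978 = 107/978 = 0.1094 → 10.9 centimorgans.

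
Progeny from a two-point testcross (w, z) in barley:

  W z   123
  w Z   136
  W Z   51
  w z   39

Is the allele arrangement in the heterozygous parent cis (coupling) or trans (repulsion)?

The two most frequent classes are W z (123) and w Z (136); these are the parental (non-recombinant) types.
So the F1 carried W z on one chromosome and w Z on the other — the recessive alleles are on opposite chromosomes (trans / repulsion).

trans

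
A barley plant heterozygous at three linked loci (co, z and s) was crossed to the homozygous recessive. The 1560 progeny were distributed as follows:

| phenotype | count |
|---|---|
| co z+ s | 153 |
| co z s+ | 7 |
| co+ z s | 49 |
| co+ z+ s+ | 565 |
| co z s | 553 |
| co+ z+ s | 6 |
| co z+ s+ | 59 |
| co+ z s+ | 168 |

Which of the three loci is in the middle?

s

The two most frequent reciprocal classes, co+ z+ s+ and co z s, are the parental types, so the F1 was co+ z+ s+ / co z s.
The two rarest classes, co+ z+ s and co z s+, are the double crossovers. Comparing them with the parentals, only the s allele has switched, so s is the middle locus and the order is co – s – z.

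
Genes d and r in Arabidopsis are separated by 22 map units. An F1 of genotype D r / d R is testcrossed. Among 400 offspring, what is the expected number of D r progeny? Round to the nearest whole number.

A map distance of 22 map units corresponds to a recombination frequency of 0.220.
The F1 is D r / d R, so D r is a parental gamete class with expected frequency (1 − r)/2 = 0.780/2 = 0.3900.
Expected number = 0.3900 × 400 = 156.00 ≈ 156.

156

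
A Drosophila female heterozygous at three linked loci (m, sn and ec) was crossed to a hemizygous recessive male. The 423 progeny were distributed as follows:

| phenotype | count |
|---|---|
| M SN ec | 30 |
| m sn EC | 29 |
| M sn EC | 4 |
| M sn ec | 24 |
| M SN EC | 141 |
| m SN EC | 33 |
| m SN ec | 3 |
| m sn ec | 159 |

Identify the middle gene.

The two most frequent reciprocal classes, m sn ec and M SN EC, are the parental types, so the F1 was m sn ec / M SN EC.
The two rarest classes, m SN ec and M sn EC, are the double crossovers. Comparing them with the parentals, only the sn allele has switched, so sn is the middle locus and the order is m – sn – ec.

sn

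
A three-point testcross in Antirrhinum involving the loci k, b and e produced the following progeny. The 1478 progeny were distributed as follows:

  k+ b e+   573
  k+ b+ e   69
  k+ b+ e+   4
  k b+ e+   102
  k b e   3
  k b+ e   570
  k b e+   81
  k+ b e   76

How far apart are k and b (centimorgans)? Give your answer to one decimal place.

10.6 centimorgans

The two most frequent reciprocal classes, k+ b e+ and k b+ e, are the parental types, so the F1 was k+ b e+ / k b+ e.
The two rarest classes, k+ b+ e+ and k b e, are the double crossovers. Comparing them with the parentals, only the b allele has switched, so b is the middle locus and the order is e – b – k.
Crossovers in the b–k interval produce the single-crossover classes k b e+ and k+ b+ e (81 + 69 = 150) plus the double crossovers (7).
RF(b–k) = (150 + 7) / 1478 = 157/1478 = 0.1062 → 10.6 centimorgans.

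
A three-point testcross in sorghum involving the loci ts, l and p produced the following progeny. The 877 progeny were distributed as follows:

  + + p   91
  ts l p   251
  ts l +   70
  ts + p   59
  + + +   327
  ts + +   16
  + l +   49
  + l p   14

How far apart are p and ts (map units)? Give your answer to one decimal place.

21.8 map units

The two most frequent reciprocal classes, ts l p and + + +, are the parental types, so the F1 was ts l p / + + +.
The two rarest classes, + l p and ts + +, are the double crossovers. Comparing them with the parentals, only the ts allele has switched, so ts is the middle locus and the order is l – ts – p.
Crossovers in the ts–p interval produce the single-crossover classes ts l + and + + p (70 + 91 = 161) plus the double crossovers (30).
RF(ts–p) = (161 + 30) / 877 = 191/877 = 0.2178 → 21.8 map units.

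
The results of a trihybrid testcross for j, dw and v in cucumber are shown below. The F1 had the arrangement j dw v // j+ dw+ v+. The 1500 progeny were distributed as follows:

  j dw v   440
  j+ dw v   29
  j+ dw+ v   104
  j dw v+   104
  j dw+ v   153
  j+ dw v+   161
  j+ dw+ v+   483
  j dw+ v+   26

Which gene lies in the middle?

The two rarest classes, j+ dw v and j dw+ v+, are the double crossovers. Comparing them with the parentals, only the j allele has switched, so j is the middle locus and the order is dw – j – v.

j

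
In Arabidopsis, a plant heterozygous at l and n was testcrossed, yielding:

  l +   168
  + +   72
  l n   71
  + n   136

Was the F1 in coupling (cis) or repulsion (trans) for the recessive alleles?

The two most frequent classes are + n (136) and l + (168); these are the parental (non-recombinant) types.
So the F1 carried + n on one chromosome and l + on the other — the recessive alleles are on opposite chromosomes (trans / repulsion).

trans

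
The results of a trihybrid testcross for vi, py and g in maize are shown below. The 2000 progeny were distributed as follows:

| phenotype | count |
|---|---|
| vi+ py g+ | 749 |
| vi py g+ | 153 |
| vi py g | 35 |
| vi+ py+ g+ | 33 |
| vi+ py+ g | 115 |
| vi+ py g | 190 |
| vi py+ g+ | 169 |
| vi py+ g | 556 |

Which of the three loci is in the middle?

py

The two most frequent reciprocal classes, vi+ py g+ and vi py+ g, are the parental types, so the F1 was vi+ py g+ / vi py+ g.
The two rarest classes, vi+ py+ g+ and vi py g, are the double crossovers. Comparing them with the parentals, only the py allele has switched, so py is the middle locus and the order is vi – py – g.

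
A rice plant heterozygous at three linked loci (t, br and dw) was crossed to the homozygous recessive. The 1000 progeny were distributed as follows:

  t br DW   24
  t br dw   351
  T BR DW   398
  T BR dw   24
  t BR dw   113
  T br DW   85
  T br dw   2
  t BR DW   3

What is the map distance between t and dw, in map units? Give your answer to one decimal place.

5.3 map units

The two most frequent reciprocal classes, t br dw and T BR DW, are the parental types, so the F1 was t br dw / T BR DW.
The two rarest classes, T br dw and t BR DW, are the double crossovers. Comparing them with the parentals, only the t allele has switched, so t is the middle locus and the order is dw – t – br.
Crossovers in the dw–t interval produce the single-crossover classes t br DW and T BR dw (24 + 24 = 48) plus the double crossovers (5).
RF(dw–t) = (48 + 5) / 1000 = 53/1000 = 0.0530 → 5.3 map units.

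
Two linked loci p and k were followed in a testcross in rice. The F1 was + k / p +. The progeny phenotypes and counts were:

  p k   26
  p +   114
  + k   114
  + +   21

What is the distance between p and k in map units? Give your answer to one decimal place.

The recombinant classes are + + and p k: 21 + 26 = 47.
Recombination frequency = 47/275 = 0.1709 ≈ 17.1%, i.e. 17.1 map units.

17.1 map units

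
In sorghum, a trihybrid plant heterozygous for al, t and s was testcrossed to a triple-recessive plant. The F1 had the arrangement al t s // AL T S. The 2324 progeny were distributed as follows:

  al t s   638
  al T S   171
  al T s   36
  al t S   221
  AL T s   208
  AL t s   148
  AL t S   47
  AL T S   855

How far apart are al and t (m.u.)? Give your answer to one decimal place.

The two rarest classes, al T s and AL t S, are the double crossovers. Comparing them with the parentals, only the t allele has switched, so t is the middle locus and the order is al – t – s.
Crossovers in the al–t interval produce the single-crossover classes AL t s and al T S (148 + 171 = 319) plus the double crossovers (83).
RF(al–t) = (319 + 83) / 2324 = 402/2324 = 0.1730 → 17.3 m.u.

17.3 m.u.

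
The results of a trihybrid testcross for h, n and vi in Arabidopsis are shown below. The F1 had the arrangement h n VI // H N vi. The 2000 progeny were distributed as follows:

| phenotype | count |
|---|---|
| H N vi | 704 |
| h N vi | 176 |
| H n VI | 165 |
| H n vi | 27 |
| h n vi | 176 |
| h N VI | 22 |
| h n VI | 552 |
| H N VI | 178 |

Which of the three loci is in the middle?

The two rarest classes, h N VI and H n vi, are the double crossovers. Comparing them with the parentals, only the n allele has switched, so n is the middle locus and the order is h – n – vi.

n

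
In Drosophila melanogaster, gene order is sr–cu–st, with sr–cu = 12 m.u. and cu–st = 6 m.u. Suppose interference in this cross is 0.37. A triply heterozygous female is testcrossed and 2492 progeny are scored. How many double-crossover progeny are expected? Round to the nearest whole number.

Map distances give recombination frequencies of 0.120 and 0.060 for the two intervals.
With interference 0.37 (so coincidence = 0.63), expected double-crossover frequency = 0.120 × 0.060 × 0.63 = 0.00454.
Expected number = 0.00454 × 2492 = 11.30 ≈ 11.

11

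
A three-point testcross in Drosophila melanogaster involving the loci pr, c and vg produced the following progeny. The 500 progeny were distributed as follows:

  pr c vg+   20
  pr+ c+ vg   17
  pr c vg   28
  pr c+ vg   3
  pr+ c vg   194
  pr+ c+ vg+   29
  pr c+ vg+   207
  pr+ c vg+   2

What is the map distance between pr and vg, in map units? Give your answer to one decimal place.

12.4 map units

The two most frequent reciprocal classes, pr c+ vg+ and pr+ c vg, are the parental types, so the F1 was pr c+ vg+ / pr+ c vg.
The two rarest classes, pr c+ vg and pr+ c vg+, are the double crossovers. Comparing them with the parentals, only the vg allele has switched, so vg is the middle locus and the order is c – vg – pr.
Crossovers in the vg–pr interval produce the single-crossover classes pr+ c+ vg+ and pr c vg (29 + 28 = 57) plus the double crossovers (5).
RF(vg–pr) = (57 + 5) / 500 = 62/500 = 0.1240 → 12.4 map units.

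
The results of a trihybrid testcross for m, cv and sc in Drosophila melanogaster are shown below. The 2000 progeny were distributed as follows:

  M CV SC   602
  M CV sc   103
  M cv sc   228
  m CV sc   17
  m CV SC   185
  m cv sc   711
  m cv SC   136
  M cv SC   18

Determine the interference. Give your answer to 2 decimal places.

0.43

The two most frequent reciprocal classes, M CV SC and m cv sc, are the parental types, so the F1 was M CV SC / m cv sc.
The two rarest classes, M cv SC and m CV sc, are the double crossovers. Comparing them with the parentals, only the cv allele has switched, so cv is the middle locus and the order is sc – cv – m.
sc–cv: (239 + 35)/2000 = 0.1370; cv–m: (413 + 35)/2000 = 0.2240.
Expected DCO frequency = 0.1370 × 0.2240 ≈ 0.03069; observed = 35/2000 ≈ 0.01750.
Coefficient of coincidence = 0.01750/0.03069 ≈ 0.57; interference = 1 − 0.57 = 0.43.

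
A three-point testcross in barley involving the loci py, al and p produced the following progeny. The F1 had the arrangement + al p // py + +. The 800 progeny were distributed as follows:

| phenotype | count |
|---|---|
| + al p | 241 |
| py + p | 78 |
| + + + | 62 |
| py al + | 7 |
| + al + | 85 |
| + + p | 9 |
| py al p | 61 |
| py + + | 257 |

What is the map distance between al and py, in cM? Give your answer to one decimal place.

The two rarest classes, + + p and py al +, are the double crossovers. Comparing them with the parentals, only the al allele has switched, so al is the middle locus and the order is py – al – p.
Crossovers in the py–al interval produce the single-crossover classes py al p and + + + (61 + 62 = 123) plus the double crossovers (16).
RF(py–al) = (123 + 16) / 800 = 139/800 = 0.1737 → 17.4 cM.

17.4 cM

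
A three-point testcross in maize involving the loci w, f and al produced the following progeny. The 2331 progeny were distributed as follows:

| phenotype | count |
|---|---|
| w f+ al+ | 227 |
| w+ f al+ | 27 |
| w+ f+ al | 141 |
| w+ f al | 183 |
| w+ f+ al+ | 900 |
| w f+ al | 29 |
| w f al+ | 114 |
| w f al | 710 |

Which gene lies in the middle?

The two most frequent reciprocal classes, w f al and w+ f+ al+, are the parental types, so the F1 was w f al / w+ f+ al+.
The two rarest classes, w f+ al and w+ f al+, are the double crossovers. Comparing them with the parentals, only the f allele has switched, so f is the middle locus and the order is al – f – w.

f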